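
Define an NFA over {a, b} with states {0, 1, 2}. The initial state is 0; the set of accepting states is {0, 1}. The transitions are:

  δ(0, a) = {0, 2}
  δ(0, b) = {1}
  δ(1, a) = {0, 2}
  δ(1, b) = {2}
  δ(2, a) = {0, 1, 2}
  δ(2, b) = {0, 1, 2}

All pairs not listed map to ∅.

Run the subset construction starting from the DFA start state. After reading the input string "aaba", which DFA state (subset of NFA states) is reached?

{0, 1, 2}

Start: {0}.
δ(0,a) = {0, 2}.
Union: {0, 2}.
After a: {0, 2}.
δ(0,a) = {0, 2}; δ(2,a) = {0, 1, 2}.
Union: {0, 1, 2}.
After a: {0, 1, 2}.
δ(0,b) = {1}; δ(1,b) = {2}; δ(2,b) = {0, 1, 2}.
Union: {0, 1, 2}.
After b: {0, 1, 2}.
δ(0,a) = {0, 2}; δ(1,a) = {0, 2}; δ(2,a) = {0, 1, 2}.
Union: {0, 1, 2}.
After a: {0, 1, 2}.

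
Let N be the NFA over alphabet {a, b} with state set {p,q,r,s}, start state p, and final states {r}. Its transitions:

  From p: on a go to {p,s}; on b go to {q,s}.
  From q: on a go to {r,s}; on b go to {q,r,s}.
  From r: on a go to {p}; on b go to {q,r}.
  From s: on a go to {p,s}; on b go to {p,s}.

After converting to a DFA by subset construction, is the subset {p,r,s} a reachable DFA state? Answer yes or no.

yes

Start state of the DFA: {p}.
{p} --a--> {p,s}  [new]
{p} --b--> {q,s}  [new]
{p,s} --a--> {p,s}  [seen]
{p,s} --b--> {p,q,s}  [new]
{q,s} --a--> {p,r,s}  [new]
{q,s} --b--> {p,q,r,s}  [new]
{p,q,s} --a--> {p,r,s}  [seen]
{p,q,s} --b--> {p,q,r,s}  [seen]
{p,r,s} --a--> {p,s}  [seen]
{p,r,s} --b--> {p,q,r,s}  [seen]
{p,q,r,s} --a--> {p,r,s}  [seen]
{p,q,r,s} --b--> {p,q,r,s}  [seen]
Reachable DFA states: {p}, {p,s}, {q,s}, {p,q,s}, {p,r,s}, {p,q,r,s}.
{p,r,s} is among them.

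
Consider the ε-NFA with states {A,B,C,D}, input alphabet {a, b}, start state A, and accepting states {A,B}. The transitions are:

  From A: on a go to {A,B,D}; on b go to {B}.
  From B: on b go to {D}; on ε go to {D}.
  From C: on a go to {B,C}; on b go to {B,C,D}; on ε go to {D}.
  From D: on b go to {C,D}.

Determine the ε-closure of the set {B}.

{B,D}

Begin with {B}.
B →ε {D}; add D.
ε-closure = {B,D}.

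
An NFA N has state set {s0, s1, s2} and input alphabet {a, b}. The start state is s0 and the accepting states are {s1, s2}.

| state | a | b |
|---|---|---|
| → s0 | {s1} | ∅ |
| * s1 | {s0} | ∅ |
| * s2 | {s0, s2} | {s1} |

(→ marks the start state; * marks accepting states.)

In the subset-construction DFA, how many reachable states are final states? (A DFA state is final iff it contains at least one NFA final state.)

Start state of the DFA: {s0}.
{s0} --a--> {s1}  [new]
{s0} --b--> ∅  [new]
{s1} --a--> {s0}  [seen]
{s1} --b--> ∅  [seen]
∅ --a--> ∅  [seen]
∅ --b--> ∅  [seen]
Reachable DFA states: {s0}, {s1}, ∅.
Accepting DFA states (contain an NFA accepting state): {s1}.

1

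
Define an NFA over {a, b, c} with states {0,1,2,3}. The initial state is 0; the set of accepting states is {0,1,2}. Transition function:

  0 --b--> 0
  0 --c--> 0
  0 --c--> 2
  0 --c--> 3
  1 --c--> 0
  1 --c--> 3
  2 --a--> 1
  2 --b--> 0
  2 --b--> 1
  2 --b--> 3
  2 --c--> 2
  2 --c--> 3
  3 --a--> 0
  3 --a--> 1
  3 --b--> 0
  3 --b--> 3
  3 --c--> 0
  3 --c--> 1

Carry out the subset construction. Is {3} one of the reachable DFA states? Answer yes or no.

no

Start state of the DFA: {0}.
{0} --a--> ∅  [new]
{0} --b--> {0}  [seen]
{0} --c--> {0,2,3}  [new]
∅ --a--> ∅  [seen]
∅ --b--> ∅  [seen]
∅ --c--> ∅  [seen]
{0,2,3} --a--> {0,1}  [new]
{0,2,3} --b--> {0,1,3}  [new]
{0,2,3} --c--> {0,1,2,3}  [new]
{0,1} --a--> ∅  [seen]
{0,1} --b--> {0}  [seen]
{0,1} --c--> {0,2,3}  [seen]
{0,1,3} --a--> {0,1}  [seen]
{0,1,3} --b--> {0,3}  [new]
{0,1,3} --c--> {0,1,2,3}  [seen]
{0,1,2,3} --a--> {0,1}  [seen]
{0,1,2,3} --b--> {0,1,3}  [seen]
{0,1,2,3} --c--> {0,1,2,3}  [seen]
{0,3} --a--> {0,1}  [seen]
{0,3} --b--> {0,3}  [seen]
{0,3} --c--> {0,1,2,3}  [seen]
Reachable DFA states: {0}, ∅, {0,2,3}, {0,1}, {0,1,3}, {0,1,2,3}, {0,3}.
{3} is not among them.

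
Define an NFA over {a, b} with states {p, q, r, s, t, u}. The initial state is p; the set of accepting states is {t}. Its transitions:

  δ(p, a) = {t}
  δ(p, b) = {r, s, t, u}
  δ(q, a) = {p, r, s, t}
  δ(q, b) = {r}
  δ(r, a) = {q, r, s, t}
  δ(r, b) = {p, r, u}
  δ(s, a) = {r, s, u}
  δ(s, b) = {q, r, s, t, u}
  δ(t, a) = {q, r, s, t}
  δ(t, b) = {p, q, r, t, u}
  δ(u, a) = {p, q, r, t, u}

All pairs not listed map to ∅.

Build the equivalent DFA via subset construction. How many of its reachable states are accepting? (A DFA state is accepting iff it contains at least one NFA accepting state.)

Start state of the DFA: {p}.
{p} --a--> {t}  [new]
{p} --b--> {r, s, t, u}  [new]
{t} --a--> {q, r, s, t}  [new]
{t} --b--> {p, q, r, t, u}  [new]
{r, s, t, u} --a--> {p, q, r, s, t, u}  [new]
{r, s, t, u} --b--> {p, q, r, s, t, u}  [seen]
{q, r, s, t} --a--> {p, q, r, s, t, u}  [seen]
{q, r, s, t} --b--> {p, q, r, s, t, u}  [seen]
{p, q, r, t, u} --a--> {p, q, r, s, t, u}  [seen]
{p, q, r, t, u} --b--> {p, q, r, s, t, u}  [seen]
{p, q, r, s, t, u} --a--> {p, q, r, s, t, u}  [seen]
{p, q, r, s, t, u} --b--> {p, q, r, s, t, u}  [seen]
Reachable DFA states: {p}, {t}, {r, s, t, u}, {q, r, s, t}, {p, q, r, t, u}, {p, q, r, s, t, u}.
Accepting DFA states (contain an NFA accepting state): {t}, {r, s, t, u}, {q, r, s, t}, {p, q, r, t, u}, {p, q, r, s, t, u}.

5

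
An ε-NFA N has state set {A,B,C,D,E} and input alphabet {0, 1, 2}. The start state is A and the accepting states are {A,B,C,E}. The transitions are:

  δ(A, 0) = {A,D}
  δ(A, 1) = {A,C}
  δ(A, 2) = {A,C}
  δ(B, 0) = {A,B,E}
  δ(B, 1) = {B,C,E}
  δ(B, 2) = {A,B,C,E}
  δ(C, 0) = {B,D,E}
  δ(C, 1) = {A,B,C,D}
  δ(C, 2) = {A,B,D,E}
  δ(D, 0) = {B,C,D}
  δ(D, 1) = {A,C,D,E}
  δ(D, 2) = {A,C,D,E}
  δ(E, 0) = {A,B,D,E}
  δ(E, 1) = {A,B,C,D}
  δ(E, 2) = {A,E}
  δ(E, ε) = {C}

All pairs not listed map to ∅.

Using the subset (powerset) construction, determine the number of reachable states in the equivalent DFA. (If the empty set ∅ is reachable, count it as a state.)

Start state of the DFA: {A} (ε-closure of the NFA start).
{A} --0--> {A,D}  [new]
{A} --1--> {A,C}  [new]
{A} --2--> {A,C}  [seen]
{A,D} --0--> {A,B,C,D}  [new]
{A,D} --1--> {A,C,D,E}  [new]
{A,D} --2--> {A,C,D,E}  [seen]
{A,C} --0--> {A,B,C,D,E}  [new]
{A,C} --1--> {A,B,C,D}  [seen]
{A,C} --2--> {A,B,C,D,E}  [seen]
{A,B,C,D} --0--> {A,B,C,D,E}  [seen]
{A,B,C,D} --1--> {A,B,C,D,E}  [seen]
{A,B,C,D} --2--> {A,B,C,D,E}  [seen]
{A,C,D,E} --0--> {A,B,C,D,E}  [seen]
{A,C,D,E} --1--> {A,B,C,D,E}  [seen]
{A,C,D,E} --2--> {A,B,C,D,E}  [seen]
{A,B,C,D,E} --0--> {A,B,C,D,E}  [seen]
{A,B,C,D,E} --1--> {A,B,C,D,E}  [seen]
{A,B,C,D,E} --2--> {A,B,C,D,E}  [seen]
Reachable DFA states: {A}, {A,D}, {A,C}, {A,B,C,D}, {A,C,D,E}, {A,B,C,D,E}.

6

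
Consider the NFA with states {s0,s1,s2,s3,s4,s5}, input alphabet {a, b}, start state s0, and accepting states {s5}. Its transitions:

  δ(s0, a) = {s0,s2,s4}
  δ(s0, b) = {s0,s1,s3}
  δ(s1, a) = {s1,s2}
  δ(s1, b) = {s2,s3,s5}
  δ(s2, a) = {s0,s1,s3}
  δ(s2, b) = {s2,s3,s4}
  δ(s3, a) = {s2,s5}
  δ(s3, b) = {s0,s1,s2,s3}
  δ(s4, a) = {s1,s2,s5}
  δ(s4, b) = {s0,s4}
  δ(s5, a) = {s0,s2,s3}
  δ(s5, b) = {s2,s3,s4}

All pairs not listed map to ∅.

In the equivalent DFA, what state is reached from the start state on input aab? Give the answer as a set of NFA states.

{s0,s1,s2,s3,s4,s5}

Start: {s0}.
δ(s0,a) = {s0,s2,s4}.
Union: {s0,s2,s4}.
After a: {s0,s2,s4}.
δ(s0,a) = {s0,s2,s4}; δ(s2,a) = {s0,s1,s3}; δ(s4,a) = {s1,s2,s5}.
Union: {s0,s1,s2,s3,s4,s5}.
After a: {s0,s1,s2,s3,s4,s5}.
δ(s0,b) = {s0,s1,s3}; δ(s1,b) = {s2,s3,s5}; δ(s2,b) = {s2,s3,s4}; δ(s3,b) = {s0,s1,s2,s3}; δ(s4,b) = {s0,s4}; δ(s5,b) = {s2,s3,s4}.
Union: {s0,s1,s2,s3,s4,s5}.
After b: {s0,s1,s2,s3,s4,s5}.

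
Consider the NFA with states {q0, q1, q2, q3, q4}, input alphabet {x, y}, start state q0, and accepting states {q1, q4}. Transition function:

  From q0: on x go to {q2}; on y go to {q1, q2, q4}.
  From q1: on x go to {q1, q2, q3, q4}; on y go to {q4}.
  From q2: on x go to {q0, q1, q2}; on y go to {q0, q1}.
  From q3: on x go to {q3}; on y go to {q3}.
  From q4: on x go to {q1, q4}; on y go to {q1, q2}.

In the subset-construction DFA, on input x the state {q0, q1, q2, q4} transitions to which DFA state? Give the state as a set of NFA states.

δ(q0,x) = {q2}; δ(q1,x) = {q1, q2, q3, q4}; δ(q2,x) = {q0, q1, q2}; δ(q4,x) = {q1, q4}.
Union: {q0, q1, q2, q3, q4}.

{q0, q1, q2, q3, q4}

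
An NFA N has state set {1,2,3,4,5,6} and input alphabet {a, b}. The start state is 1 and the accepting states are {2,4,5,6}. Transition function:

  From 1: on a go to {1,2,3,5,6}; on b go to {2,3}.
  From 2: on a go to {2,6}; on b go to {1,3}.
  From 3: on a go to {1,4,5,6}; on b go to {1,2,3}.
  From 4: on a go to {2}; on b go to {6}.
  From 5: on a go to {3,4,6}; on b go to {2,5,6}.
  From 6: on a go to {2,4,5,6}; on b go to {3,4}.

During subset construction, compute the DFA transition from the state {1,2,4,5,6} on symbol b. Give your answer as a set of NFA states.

δ(1,b) = {2,3}; δ(2,b) = {1,3}; δ(4,b) = {6}; δ(5,b) = {2,5,6}; δ(6,b) = {3,4}.
Union: {1,2,3,4,5,6}.

{1,2,3,4,5,6}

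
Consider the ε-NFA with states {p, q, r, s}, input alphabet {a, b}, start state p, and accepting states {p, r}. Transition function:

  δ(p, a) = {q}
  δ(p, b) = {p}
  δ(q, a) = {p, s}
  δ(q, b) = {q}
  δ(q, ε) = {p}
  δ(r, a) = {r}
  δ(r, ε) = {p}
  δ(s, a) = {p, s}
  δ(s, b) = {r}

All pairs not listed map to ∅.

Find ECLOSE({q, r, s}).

Begin with {q, r, s}.
q →ε {p}; add p.
ε-closure = {p, q, r, s}.

{p, q, r, s}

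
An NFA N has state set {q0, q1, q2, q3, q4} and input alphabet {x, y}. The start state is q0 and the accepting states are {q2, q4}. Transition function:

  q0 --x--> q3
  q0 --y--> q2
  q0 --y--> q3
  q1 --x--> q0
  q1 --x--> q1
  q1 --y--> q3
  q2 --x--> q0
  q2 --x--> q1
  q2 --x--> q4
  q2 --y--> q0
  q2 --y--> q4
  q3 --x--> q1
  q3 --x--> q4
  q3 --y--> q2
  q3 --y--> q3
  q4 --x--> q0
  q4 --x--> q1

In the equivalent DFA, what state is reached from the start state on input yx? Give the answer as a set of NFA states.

Start: {q0}.
δ(q0,y) = {q2, q3}.
Union: {q2, q3}.
After y: {q2, q3}.
δ(q2,x) = {q0, q1, q4}; δ(q3,x) = {q1, q4}.
Union: {q0, q1, q4}.
After x: {q0, q1, q4}.

{q0, q1, q4}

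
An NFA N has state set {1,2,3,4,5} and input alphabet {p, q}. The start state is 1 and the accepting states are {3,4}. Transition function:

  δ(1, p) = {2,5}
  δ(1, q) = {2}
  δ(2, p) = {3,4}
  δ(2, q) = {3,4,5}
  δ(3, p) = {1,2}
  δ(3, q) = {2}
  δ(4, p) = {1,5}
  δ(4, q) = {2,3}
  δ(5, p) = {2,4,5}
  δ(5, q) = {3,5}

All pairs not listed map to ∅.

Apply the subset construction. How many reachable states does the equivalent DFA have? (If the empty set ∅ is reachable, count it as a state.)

12

Start state of the DFA: {1}.
{1} --p--> {2,5}  [new]
{1} --q--> {2}  [new]
{2,5} --p--> {2,3,4,5}  [new]
{2,5} --q--> {3,4,5}  [new]
{2} --p--> {3,4}  [new]
{2} --q--> {3,4,5}  [seen]
{2,3,4,5} --p--> {1,2,3,4,5}  [new]
{2,3,4,5} --q--> {2,3,4,5}  [seen]
{3,4,5} --p--> {1,2,4,5}  [new]
{3,4,5} --q--> {2,3,5}  [new]
{3,4} --p--> {1,2,5}  [new]
{3,4} --q--> {2,3}  [new]
{1,2,3,4,5} --p--> {1,2,3,4,5}  [seen]
{1,2,3,4,5} --q--> {2,3,4,5}  [seen]
{1,2,4,5} --p--> {1,2,3,4,5}  [seen]
{1,2,4,5} --q--> {2,3,4,5}  [seen]
{2,3,5} --p--> {1,2,3,4,5}  [seen]
{2,3,5} --q--> {2,3,4,5}  [seen]
{1,2,5} --p--> {2,3,4,5}  [seen]
{1,2,5} --q--> {2,3,4,5}  [seen]
{2,3} --p--> {1,2,3,4}  [new]
{2,3} --q--> {2,3,4,5}  [seen]
{1,2,3,4} --p--> {1,2,3,4,5}  [seen]
{1,2,3,4} --q--> {2,3,4,5}  [seen]
Reachable DFA states: {1}, {2,5}, {2}, {2,3,4,5}, {3,4,5}, {3,4}, {1,2,3,4,5}, {1,2,4,5}, {2,3,5}, {1,2,5}, {2,3}, {1,2,3,4}.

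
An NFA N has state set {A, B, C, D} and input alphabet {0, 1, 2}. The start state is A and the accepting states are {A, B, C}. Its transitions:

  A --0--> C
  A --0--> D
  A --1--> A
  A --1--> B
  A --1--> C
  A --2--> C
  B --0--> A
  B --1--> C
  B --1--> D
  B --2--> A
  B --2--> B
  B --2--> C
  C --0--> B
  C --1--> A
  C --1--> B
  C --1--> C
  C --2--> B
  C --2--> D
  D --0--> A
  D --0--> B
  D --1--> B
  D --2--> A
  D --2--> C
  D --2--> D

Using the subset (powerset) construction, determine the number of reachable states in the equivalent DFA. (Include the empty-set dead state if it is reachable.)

10

Start state of the DFA: {A}.
{A} --0--> {C, D}  [new]
{A} --1--> {A, B, C}  [new]
{A} --2--> {C}  [new]
{C, D} --0--> {A, B}  [new]
{C, D} --1--> {A, B, C}  [seen]
{C, D} --2--> {A, B, C, D}  [new]
{A, B, C} --0--> {A, B, C, D}  [seen]
{A, B, C} --1--> {A, B, C, D}  [seen]
{A, B, C} --2--> {A, B, C, D}  [seen]
{C} --0--> {B}  [new]
{C} --1--> {A, B, C}  [seen]
{C} --2--> {B, D}  [new]
{A, B} --0--> {A, C, D}  [new]
{A, B} --1--> {A, B, C, D}  [seen]
{A, B} --2--> {A, B, C}  [seen]
{A, B, C, D} --0--> {A, B, C, D}  [seen]
{A, B, C, D} --1--> {A, B, C, D}  [seen]
{A, B, C, D} --2--> {A, B, C, D}  [seen]
{B} --0--> {A}  [seen]
{B} --1--> {C, D}  [seen]
{B} --2--> {A, B, C}  [seen]
{B, D} --0--> {A, B}  [seen]
{B, D} --1--> {B, C, D}  [new]
{B, D} --2--> {A, B, C, D}  [seen]
{A, C, D} --0--> {A, B, C, D}  [seen]
{A, C, D} --1--> {A, B, C}  [seen]
{A, C, D} --2--> {A, B, C, D}  [seen]
{B, C, D} --0--> {A, B}  [seen]
{B, C, D} --1--> {A, B, C, D}  [seen]
{B, C, D} --2--> {A, B, C, D}  [seen]
Reachable DFA states: {A}, {C, D}, {A, B, C}, {C}, {A, B}, {A, B, C, D}, {B}, {B, D}, {A, C, D}, {B, C, D}.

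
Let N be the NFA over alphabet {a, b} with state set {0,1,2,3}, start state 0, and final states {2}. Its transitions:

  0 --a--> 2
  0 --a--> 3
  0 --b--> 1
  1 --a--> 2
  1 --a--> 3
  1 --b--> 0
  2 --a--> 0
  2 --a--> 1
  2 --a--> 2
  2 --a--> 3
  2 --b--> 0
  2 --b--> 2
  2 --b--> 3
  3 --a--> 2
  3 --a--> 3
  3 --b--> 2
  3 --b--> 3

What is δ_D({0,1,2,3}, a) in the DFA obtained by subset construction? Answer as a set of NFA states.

{0,1,2,3}

δ(0,a) = {2,3}; δ(1,a) = {2,3}; δ(2,a) = {0,1,2,3}; δ(3,a) = {2,3}.
Union: {0,1,2,3}.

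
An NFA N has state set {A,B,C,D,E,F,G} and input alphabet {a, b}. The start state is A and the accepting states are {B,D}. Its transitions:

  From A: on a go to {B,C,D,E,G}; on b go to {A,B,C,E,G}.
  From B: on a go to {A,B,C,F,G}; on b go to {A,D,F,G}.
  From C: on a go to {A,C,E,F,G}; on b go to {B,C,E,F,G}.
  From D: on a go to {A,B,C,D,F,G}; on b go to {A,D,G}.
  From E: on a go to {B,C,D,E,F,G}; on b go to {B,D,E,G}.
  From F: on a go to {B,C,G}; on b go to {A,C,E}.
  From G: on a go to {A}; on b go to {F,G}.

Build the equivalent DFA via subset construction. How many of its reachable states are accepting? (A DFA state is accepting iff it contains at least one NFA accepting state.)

Start state of the DFA: {A}.
{A} --a--> {B,C,D,E,G}  [new]
{A} --b--> {A,B,C,E,G}  [new]
{B,C,D,E,G} --a--> {A,B,C,D,E,F,G}  [new]
{B,C,D,E,G} --b--> {A,B,C,D,E,F,G}  [seen]
{A,B,C,E,G} --a--> {A,B,C,D,E,F,G}  [seen]
{A,B,C,E,G} --b--> {A,B,C,D,E,F,G}  [seen]
{A,B,C,D,E,F,G} --a--> {A,B,C,D,E,F,G}  [seen]
{A,B,C,D,E,F,G} --b--> {A,B,C,D,E,F,G}  [seen]
Reachable DFA states: {A}, {B,C,D,E,G}, {A,B,C,E,G}, {A,B,C,D,E,F,G}.
Accepting DFA states (contain an NFA accepting state): {B,C,D,E,G}, {A,B,C,E,G}, {A,B,C,D,E,F,G}.

3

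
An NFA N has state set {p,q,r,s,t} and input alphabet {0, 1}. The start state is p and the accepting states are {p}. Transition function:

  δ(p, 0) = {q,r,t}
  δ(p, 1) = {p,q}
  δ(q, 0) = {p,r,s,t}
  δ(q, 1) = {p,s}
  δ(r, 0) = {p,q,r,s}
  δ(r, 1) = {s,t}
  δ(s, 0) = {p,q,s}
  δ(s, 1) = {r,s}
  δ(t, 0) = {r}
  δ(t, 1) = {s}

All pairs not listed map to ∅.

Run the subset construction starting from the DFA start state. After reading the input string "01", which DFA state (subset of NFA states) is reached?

Start: {p}.
δ(p,0) = {q,r,t}.
Union: {q,r,t}.
After 0: {q,r,t}.
δ(q,1) = {p,s}; δ(r,1) = {s,t}; δ(t,1) = {s}.
Union: {p,s,t}.
After 1: {p,s,t}.

{p,s,t}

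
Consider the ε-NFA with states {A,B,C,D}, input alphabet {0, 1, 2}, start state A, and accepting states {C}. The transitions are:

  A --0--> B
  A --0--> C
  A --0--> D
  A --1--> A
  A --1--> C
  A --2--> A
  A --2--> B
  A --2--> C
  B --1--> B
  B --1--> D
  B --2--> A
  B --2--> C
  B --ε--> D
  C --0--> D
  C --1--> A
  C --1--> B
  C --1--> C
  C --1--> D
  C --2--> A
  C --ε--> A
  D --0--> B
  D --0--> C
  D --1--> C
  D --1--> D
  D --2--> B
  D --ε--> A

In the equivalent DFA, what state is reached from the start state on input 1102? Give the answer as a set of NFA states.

{A,B,C,D}

Start: {A}.
δ(A,1) = {A,C}.
Union: {A,C}.
After 1: {A,C}.
δ(A,1) = {A,C}; δ(C,1) = {A,B,C,D}.
Union: {A,B,C,D}.
After 1: {A,B,C,D}.
δ(A,0) = {B,C,D}; δ(B,0) = ∅; δ(C,0) = {D}; δ(D,0) = {B,C}.
Union: {B,C,D}.
ε-closure gives {A,B,C,D}.
After 0: {A,B,C,D}.
δ(A,2) = {A,B,C}; δ(B,2) = {A,C}; δ(C,2) = {A}; δ(D,2) = {B}.
Union: {A,B,C}.
ε-closure gives {A,B,C,D}.
After 2: {A,B,C,D}.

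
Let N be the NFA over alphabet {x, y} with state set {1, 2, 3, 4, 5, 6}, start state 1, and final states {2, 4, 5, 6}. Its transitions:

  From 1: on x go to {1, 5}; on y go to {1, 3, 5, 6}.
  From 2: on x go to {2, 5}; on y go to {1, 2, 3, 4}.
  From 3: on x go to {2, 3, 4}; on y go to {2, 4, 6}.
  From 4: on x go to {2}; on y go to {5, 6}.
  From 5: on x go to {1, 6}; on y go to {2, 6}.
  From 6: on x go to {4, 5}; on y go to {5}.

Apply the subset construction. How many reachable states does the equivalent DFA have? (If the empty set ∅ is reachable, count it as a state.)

8

Start state of the DFA: {1}.
{1} --x--> {1, 5}  [new]
{1} --y--> {1, 3, 5, 6}  [new]
{1, 5} --x--> {1, 5, 6}  [new]
{1, 5} --y--> {1, 2, 3, 5, 6}  [new]
{1, 3, 5, 6} --x--> {1, 2, 3, 4, 5, 6}  [new]
{1, 3, 5, 6} --y--> {1, 2, 3, 4, 5, 6}  [seen]
{1, 5, 6} --x--> {1, 4, 5, 6}  [new]
{1, 5, 6} --y--> {1, 2, 3, 5, 6}  [seen]
{1, 2, 3, 5, 6} --x--> {1, 2, 3, 4, 5, 6}  [seen]
{1, 2, 3, 5, 6} --y--> {1, 2, 3, 4, 5, 6}  [seen]
{1, 2, 3, 4, 5, 6} --x--> {1, 2, 3, 4, 5, 6}  [seen]
{1, 2, 3, 4, 5, 6} --y--> {1, 2, 3, 4, 5, 6}  [seen]
{1, 4, 5, 6} --x--> {1, 2, 4, 5, 6}  [new]
{1, 4, 5, 6} --y--> {1, 2, 3, 5, 6}  [seen]
{1, 2, 4, 5, 6} --x--> {1, 2, 4, 5, 6}  [seen]
{1, 2, 4, 5, 6} --y--> {1, 2, 3, 4, 5, 6}  [seen]
Reachable DFA states: {1}, {1, 5}, {1, 3, 5, 6}, {1, 5, 6}, {1, 2, 3, 5, 6}, {1, 2, 3, 4, 5, 6}, {1, 4, 5, 6}, {1, 2, 4, 5, 6}.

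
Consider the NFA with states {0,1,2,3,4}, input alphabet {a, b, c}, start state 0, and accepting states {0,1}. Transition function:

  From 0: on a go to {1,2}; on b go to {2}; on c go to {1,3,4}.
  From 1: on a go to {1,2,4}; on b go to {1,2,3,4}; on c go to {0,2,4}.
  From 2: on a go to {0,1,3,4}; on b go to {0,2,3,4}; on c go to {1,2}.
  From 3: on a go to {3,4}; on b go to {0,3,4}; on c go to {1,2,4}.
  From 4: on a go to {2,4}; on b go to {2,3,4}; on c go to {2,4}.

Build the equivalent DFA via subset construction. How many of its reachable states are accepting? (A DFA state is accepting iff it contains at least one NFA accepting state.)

8

Start state of the DFA: {0}.
{0} --a--> {1,2}  [new]
{0} --b--> {2}  [new]
{0} --c--> {1,3,4}  [new]
{1,2} --a--> {0,1,2,3,4}  [new]
{1,2} --b--> {0,1,2,3,4}  [seen]
{1,2} --c--> {0,1,2,4}  [new]
{2} --a--> {0,1,3,4}  [new]
{2} --b--> {0,2,3,4}  [new]
{2} --c--> {1,2}  [seen]
{1,3,4} --a--> {1,2,3,4}  [new]
{1,3,4} --b--> {0,1,2,3,4}  [seen]
{1,3,4} --c--> {0,1,2,4}  [seen]
{0,1,2,3,4} --a--> {0,1,2,3,4}  [seen]
{0,1,2,3,4} --b--> {0,1,2,3,4}  [seen]
{0,1,2,3,4} --c--> {0,1,2,3,4}  [seen]
{0,1,2,4} --a--> {0,1,2,3,4}  [seen]
{0,1,2,4} --b--> {0,1,2,3,4}  [seen]
{0,1,2,4} --c--> {0,1,2,3,4}  [seen]
{0,1,3,4} --a--> {1,2,3,4}  [seen]
{0,1,3,4} --b--> {0,1,2,3,4}  [seen]
{0,1,3,4} --c--> {0,1,2,3,4}  [seen]
{0,2,3,4} --a--> {0,1,2,3,4}  [seen]
{0,2,3,4} --b--> {0,2,3,4}  [seen]
{0,2,3,4} --c--> {1,2,3,4}  [seen]
{1,2,3,4} --a--> {0,1,2,3,4}  [seen]
{1,2,3,4} --b--> {0,1,2,3,4}  [seen]
{1,2,3,4} --c--> {0,1,2,4}  [seen]
Reachable DFA states: {0}, {1,2}, {2}, {1,3,4}, {0,1,2,3,4}, {0,1,2,4}, {0,1,3,4}, {0,2,3,4}, {1,2,3,4}.
Accepting DFA states (contain an NFA accepting state): {0}, {1,2}, {1,3,4}, {0,1,2,3,4}, {0,1,2,4}, {0,1,3,4}, {0,2,3,4}, {1,2,3,4}.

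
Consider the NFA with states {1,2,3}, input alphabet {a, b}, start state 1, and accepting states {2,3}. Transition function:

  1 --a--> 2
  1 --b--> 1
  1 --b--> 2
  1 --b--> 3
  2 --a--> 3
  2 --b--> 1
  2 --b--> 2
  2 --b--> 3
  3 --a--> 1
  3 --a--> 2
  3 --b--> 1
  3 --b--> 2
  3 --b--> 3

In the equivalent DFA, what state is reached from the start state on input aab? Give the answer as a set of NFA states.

Start: {1}.
δ(1,a) = {2}.
Union: {2}.
After a: {2}.
δ(2,a) = {3}.
Union: {3}.
After a: {3}.
δ(3,b) = {1,2,3}.
Union: {1,2,3}.
After b: {1,2,3}.

{1,2,3}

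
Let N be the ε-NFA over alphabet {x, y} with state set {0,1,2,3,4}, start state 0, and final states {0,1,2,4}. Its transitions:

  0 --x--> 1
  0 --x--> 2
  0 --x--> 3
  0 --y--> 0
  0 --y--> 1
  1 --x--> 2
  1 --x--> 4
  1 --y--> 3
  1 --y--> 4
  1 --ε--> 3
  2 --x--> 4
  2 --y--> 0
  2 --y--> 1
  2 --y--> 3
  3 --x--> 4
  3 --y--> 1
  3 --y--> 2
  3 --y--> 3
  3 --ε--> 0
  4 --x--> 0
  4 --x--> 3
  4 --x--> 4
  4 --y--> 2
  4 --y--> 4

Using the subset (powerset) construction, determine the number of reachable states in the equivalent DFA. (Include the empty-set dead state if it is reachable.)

Start state of the DFA: {0} (ε-closure of the NFA start).
{0} --x--> {0,1,2,3}  [new]
{0} --y--> {0,1,3}  [new]
{0,1,2,3} --x--> {0,1,2,3,4}  [new]
{0,1,2,3} --y--> {0,1,2,3,4}  [seen]
{0,1,3} --x--> {0,1,2,3,4}  [seen]
{0,1,3} --y--> {0,1,2,3,4}  [seen]
{0,1,2,3,4} --x--> {0,1,2,3,4}  [seen]
{0,1,2,3,4} --y--> {0,1,2,3,4}  [seen]
Reachable DFA states: {0}, {0,1,2,3}, {0,1,3}, {0,1,2,3,4}.

4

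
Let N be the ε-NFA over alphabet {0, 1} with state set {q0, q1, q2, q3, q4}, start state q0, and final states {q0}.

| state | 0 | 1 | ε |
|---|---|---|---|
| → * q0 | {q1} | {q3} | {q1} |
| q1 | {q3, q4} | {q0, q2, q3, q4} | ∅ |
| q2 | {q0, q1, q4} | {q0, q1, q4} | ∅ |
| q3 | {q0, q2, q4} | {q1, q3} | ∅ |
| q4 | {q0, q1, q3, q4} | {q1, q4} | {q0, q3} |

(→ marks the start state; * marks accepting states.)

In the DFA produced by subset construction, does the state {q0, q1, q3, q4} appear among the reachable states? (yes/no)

yes

Start state of the DFA: {q0, q1} (ε-closure of the NFA start).
{q0, q1} --0--> {q0, q1, q3, q4}  [new]
{q0, q1} --1--> {q0, q1, q2, q3, q4}  [new]
{q0, q1, q3, q4} --0--> {q0, q1, q2, q3, q4}  [seen]
{q0, q1, q3, q4} --1--> {q0, q1, q2, q3, q4}  [seen]
{q0, q1, q2, q3, q4} --0--> {q0, q1, q2, q3, q4}  [seen]
{q0, q1, q2, q3, q4} --1--> {q0, q1, q2, q3, q4}  [seen]
Reachable DFA states: {q0, q1}, {q0, q1, q3, q4}, {q0, q1, q2, q3, q4}.
{q0, q1, q3, q4} is among them.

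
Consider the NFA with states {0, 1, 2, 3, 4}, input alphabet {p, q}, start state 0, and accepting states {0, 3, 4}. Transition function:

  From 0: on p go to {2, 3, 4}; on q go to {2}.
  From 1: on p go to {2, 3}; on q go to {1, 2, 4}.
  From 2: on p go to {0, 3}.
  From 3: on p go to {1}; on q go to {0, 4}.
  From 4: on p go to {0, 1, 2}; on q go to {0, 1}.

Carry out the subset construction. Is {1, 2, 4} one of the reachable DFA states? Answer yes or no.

yes

Start state of the DFA: {0}.
{0} --p--> {2, 3, 4}  [new]
{0} --q--> {2}  [new]
{2, 3, 4} --p--> {0, 1, 2, 3}  [new]
{2, 3, 4} --q--> {0, 1, 4}  [new]
{2} --p--> {0, 3}  [new]
{2} --q--> ∅  [new]
{0, 1, 2, 3} --p--> {0, 1, 2, 3, 4}  [new]
{0, 1, 2, 3} --q--> {0, 1, 2, 4}  [new]
{0, 1, 4} --p--> {0, 1, 2, 3, 4}  [seen]
{0, 1, 4} --q--> {0, 1, 2, 4}  [seen]
{0, 3} --p--> {1, 2, 3, 4}  [new]
{0, 3} --q--> {0, 2, 4}  [new]
∅ --p--> ∅  [seen]
∅ --q--> ∅  [seen]
{0, 1, 2, 3, 4} --p--> {0, 1, 2, 3, 4}  [seen]
{0, 1, 2, 3, 4} --q--> {0, 1, 2, 4}  [seen]
{0, 1, 2, 4} --p--> {0, 1, 2, 3, 4}  [seen]
{0, 1, 2, 4} --q--> {0, 1, 2, 4}  [seen]
{1, 2, 3, 4} --p--> {0, 1, 2, 3}  [seen]
{1, 2, 3, 4} --q--> {0, 1, 2, 4}  [seen]
{0, 2, 4} --p--> {0, 1, 2, 3, 4}  [seen]
{0, 2, 4} --q--> {0, 1, 2}  [new]
{0, 1, 2} --p--> {0, 2, 3, 4}  [new]
{0, 1, 2} --q--> {1, 2, 4}  [new]
{0, 2, 3, 4} --p--> {0, 1, 2, 3, 4}  [seen]
{0, 2, 3, 4} --q--> {0, 1, 2, 4}  [seen]
{1, 2, 4} --p--> {0, 1, 2, 3}  [seen]
{1, 2, 4} --q--> {0, 1, 2, 4}  [seen]
Reachable DFA states: {0}, {2, 3, 4}, {2}, {0, 1, 2, 3}, {0, 1, 4}, {0, 3}, ∅, {0, 1, 2, 3, 4}, {0, 1, 2, 4}, {1, 2, 3, 4}, {0, 2, 4}, {0, 1, 2}, {0, 2, 3, 4}, {1, 2, 4}.
{1, 2, 4} is among them.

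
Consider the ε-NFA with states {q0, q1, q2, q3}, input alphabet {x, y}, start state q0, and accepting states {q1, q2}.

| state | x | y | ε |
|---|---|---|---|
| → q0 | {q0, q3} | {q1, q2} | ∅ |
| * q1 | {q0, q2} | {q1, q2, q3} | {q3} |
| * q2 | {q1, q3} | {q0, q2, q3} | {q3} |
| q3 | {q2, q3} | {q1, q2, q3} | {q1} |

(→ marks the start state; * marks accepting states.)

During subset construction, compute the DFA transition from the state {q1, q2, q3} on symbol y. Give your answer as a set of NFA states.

{q0, q1, q2, q3}

δ(q1,y) = {q1, q2, q3}; δ(q2,y) = {q0, q2, q3}; δ(q3,y) = {q1, q2, q3}.
Union: {q0, q1, q2, q3}.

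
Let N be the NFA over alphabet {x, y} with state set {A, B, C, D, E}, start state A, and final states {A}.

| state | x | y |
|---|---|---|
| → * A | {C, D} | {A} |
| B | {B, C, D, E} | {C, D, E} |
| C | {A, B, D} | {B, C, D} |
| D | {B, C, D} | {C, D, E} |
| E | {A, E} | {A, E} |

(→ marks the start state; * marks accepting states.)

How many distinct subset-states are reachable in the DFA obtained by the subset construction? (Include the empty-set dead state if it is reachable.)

5

Start state of the DFA: {A}.
{A} --x--> {C, D}  [new]
{A} --y--> {A}  [seen]
{C, D} --x--> {A, B, C, D}  [new]
{C, D} --y--> {B, C, D, E}  [new]
{A, B, C, D} --x--> {A, B, C, D, E}  [new]
{A, B, C, D} --y--> {A, B, C, D, E}  [seen]
{B, C, D, E} --x--> {A, B, C, D, E}  [seen]
{B, C, D, E} --y--> {A, B, C, D, E}  [seen]
{A, B, C, D, E} --x--> {A, B, C, D, E}  [seen]
{A, B, C, D, E} --y--> {A, B, C, D, E}  [seen]
Reachable DFA states: {A}, {C, D}, {A, B, C, D}, {B, C, D, E}, {A, B, C, D, E}.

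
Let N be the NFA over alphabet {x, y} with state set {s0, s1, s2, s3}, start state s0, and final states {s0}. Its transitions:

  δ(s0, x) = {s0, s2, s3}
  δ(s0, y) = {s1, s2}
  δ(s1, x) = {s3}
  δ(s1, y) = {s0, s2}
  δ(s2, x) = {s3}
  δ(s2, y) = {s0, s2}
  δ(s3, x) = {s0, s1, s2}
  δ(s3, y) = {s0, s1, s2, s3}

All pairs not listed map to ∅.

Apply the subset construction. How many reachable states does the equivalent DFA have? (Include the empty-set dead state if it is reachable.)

Start state of the DFA: {s0}.
{s0} --x--> {s0, s2, s3}  [new]
{s0} --y--> {s1, s2}  [new]
{s0, s2, s3} --x--> {s0, s1, s2, s3}  [new]
{s0, s2, s3} --y--> {s0, s1, s2, s3}  [seen]
{s1, s2} --x--> {s3}  [new]
{s1, s2} --y--> {s0, s2}  [new]
{s0, s1, s2, s3} --x--> {s0, s1, s2, s3}  [seen]
{s0, s1, s2, s3} --y--> {s0, s1, s2, s3}  [seen]
{s3} --x--> {s0, s1, s2}  [new]
{s3} --y--> {s0, s1, s2, s3}  [seen]
{s0, s2} --x--> {s0, s2, s3}  [seen]
{s0, s2} --y--> {s0, s1, s2}  [seen]
{s0, s1, s2} --x--> {s0, s2, s3}  [seen]
{s0, s1, s2} --y--> {s0, s1, s2}  [seen]
Reachable DFA states: {s0}, {s0, s2, s3}, {s1, s2}, {s0, s1, s2, s3}, {s3}, {s0, s2}, {s0, s1, s2}.

7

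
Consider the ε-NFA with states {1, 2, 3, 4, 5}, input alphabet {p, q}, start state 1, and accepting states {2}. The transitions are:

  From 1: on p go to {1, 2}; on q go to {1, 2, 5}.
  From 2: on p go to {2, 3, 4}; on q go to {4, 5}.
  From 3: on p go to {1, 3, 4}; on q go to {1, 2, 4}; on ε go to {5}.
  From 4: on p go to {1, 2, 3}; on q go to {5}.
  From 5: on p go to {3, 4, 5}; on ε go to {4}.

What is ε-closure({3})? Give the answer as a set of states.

{3, 4, 5}

Begin with {3}.
3 →ε {5}; add 5.
5 →ε {4}; add 4.
ε-closure = {3, 4, 5}.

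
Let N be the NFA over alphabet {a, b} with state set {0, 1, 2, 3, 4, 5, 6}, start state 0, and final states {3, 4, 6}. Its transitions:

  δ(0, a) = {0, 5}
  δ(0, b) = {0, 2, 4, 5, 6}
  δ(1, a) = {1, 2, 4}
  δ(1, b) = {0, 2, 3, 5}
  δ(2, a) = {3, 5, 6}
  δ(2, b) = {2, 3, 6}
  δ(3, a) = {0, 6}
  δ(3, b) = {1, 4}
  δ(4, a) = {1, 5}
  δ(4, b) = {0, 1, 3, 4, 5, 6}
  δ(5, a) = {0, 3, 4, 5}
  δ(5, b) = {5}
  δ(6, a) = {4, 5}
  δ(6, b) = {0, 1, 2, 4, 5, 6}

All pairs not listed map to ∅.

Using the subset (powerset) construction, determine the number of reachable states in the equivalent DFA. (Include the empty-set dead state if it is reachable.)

Start state of the DFA: {0}.
{0} --a--> {0, 5}  [new]
{0} --b--> {0, 2, 4, 5, 6}  [new]
{0, 5} --a--> {0, 3, 4, 5}  [new]
{0, 5} --b--> {0, 2, 4, 5, 6}  [seen]
{0, 2, 4, 5, 6} --a--> {0, 1, 3, 4, 5, 6}  [new]
{0, 2, 4, 5, 6} --b--> {0, 1, 2, 3, 4, 5, 6}  [new]
{0, 3, 4, 5} --a--> {0, 1, 3, 4, 5, 6}  [seen]
{0, 3, 4, 5} --b--> {0, 1, 2, 3, 4, 5, 6}  [seen]
{0, 1, 3, 4, 5, 6} --a--> {0, 1, 2, 3, 4, 5, 6}  [seen]
{0, 1, 3, 4, 5, 6} --b--> {0, 1, 2, 3, 4, 5, 6}  [seen]
{0, 1, 2, 3, 4, 5, 6} --a--> {0, 1, 2, 3, 4, 5, 6}  [seen]
{0, 1, 2, 3, 4, 5, 6} --b--> {0, 1, 2, 3, 4, 5, 6}  [seen]
Reachable DFA states: {0}, {0, 5}, {0, 2, 4, 5, 6}, {0, 3, 4, 5}, {0, 1, 3, 4, 5, 6}, {0, 1, 2, 3, 4, 5, 6}.

6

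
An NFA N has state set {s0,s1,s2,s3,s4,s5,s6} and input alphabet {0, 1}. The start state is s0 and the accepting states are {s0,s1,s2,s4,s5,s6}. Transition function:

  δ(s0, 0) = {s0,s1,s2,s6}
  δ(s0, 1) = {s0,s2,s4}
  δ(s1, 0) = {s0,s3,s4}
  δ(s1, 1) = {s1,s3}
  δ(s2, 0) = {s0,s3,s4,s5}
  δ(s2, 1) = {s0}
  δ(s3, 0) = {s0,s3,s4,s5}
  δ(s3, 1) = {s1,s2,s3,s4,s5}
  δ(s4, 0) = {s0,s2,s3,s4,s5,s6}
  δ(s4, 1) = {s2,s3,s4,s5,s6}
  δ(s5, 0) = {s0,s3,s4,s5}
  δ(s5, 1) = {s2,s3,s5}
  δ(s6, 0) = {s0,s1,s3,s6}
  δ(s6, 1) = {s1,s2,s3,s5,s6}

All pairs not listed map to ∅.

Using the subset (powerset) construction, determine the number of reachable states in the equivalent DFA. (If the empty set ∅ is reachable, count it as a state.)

5

Start state of the DFA: {s0}.
{s0} --0--> {s0,s1,s2,s6}  [new]
{s0} --1--> {s0,s2,s4}  [new]
{s0,s1,s2,s6} --0--> {s0,s1,s2,s3,s4,s5,s6}  [new]
{s0,s1,s2,s6} --1--> {s0,s1,s2,s3,s4,s5,s6}  [seen]
{s0,s2,s4} --0--> {s0,s1,s2,s3,s4,s5,s6}  [seen]
{s0,s2,s4} --1--> {s0,s2,s3,s4,s5,s6}  [new]
{s0,s1,s2,s3,s4,s5,s6} --0--> {s0,s1,s2,s3,s4,s5,s6}  [seen]
{s0,s1,s2,s3,s4,s5,s6} --1--> {s0,s1,s2,s3,s4,s5,s6}  [seen]
{s0,s2,s3,s4,s5,s6} --0--> {s0,s1,s2,s3,s4,s5,s6}  [seen]
{s0,s2,s3,s4,s5,s6} --1--> {s0,s1,s2,s3,s4,s5,s6}  [seen]
Reachable DFA states: {s0}, {s0,s1,s2,s6}, {s0,s2,s4}, {s0,s1,s2,s3,s4,s5,s6}, {s0,s2,s3,s4,s5,s6}.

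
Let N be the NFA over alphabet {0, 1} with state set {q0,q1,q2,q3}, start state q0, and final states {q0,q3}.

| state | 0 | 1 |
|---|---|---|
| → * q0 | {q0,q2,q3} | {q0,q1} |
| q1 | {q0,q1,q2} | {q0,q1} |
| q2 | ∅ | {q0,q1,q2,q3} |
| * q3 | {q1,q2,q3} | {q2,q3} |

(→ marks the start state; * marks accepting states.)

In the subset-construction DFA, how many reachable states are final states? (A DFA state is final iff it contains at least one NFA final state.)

Start state of the DFA: {q0}.
{q0} --0--> {q0,q2,q3}  [new]
{q0} --1--> {q0,q1}  [new]
{q0,q2,q3} --0--> {q0,q1,q2,q3}  [new]
{q0,q2,q3} --1--> {q0,q1,q2,q3}  [seen]
{q0,q1} --0--> {q0,q1,q2,q3}  [seen]
{q0,q1} --1--> {q0,q1}  [seen]
{q0,q1,q2,q3} --0--> {q0,q1,q2,q3}  [seen]
{q0,q1,q2,q3} --1--> {q0,q1,q2,q3}  [seen]
Reachable DFA states: {q0}, {q0,q2,q3}, {q0,q1}, {q0,q1,q2,q3}.
Accepting DFA states (contain an NFA accepting state): {q0}, {q0,q2,q3}, {q0,q1}, {q0,q1,q2,q3}.

4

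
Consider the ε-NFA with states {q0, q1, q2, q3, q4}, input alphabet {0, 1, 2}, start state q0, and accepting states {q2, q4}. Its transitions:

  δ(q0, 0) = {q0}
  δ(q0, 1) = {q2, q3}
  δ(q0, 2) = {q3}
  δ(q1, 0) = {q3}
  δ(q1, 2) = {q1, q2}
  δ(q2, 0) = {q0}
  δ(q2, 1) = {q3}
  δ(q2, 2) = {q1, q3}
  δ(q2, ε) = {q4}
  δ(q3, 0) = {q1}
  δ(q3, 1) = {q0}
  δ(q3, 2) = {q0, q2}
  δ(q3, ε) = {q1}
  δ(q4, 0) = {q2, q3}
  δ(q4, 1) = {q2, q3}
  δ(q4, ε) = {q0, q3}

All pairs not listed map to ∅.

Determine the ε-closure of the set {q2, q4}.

{q0, q1, q2, q3, q4}

Begin with {q2, q4}.
q4 →ε {q0, q3}; add q0, q3.
q3 →ε {q1}; add q1.
ε-closure = {q0, q1, q2, q3, q4}.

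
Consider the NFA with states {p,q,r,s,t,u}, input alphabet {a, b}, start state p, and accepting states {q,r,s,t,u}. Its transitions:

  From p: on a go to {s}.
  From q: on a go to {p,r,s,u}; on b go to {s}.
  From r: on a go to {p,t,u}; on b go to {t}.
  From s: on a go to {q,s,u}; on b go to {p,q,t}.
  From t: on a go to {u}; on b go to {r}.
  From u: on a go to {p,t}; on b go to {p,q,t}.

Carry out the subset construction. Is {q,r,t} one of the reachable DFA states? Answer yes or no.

no

Start state of the DFA: {p}.
{p} --a--> {s}  [new]
{p} --b--> ∅  [new]
{s} --a--> {q,s,u}  [new]
{s} --b--> {p,q,t}  [new]
∅ --a--> ∅  [seen]
∅ --b--> ∅  [seen]
{q,s,u} --a--> {p,q,r,s,t,u}  [new]
{q,s,u} --b--> {p,q,s,t}  [new]
{p,q,t} --a--> {p,r,s,u}  [new]
{p,q,t} --b--> {r,s}  [new]
{p,q,r,s,t,u} --a--> {p,q,r,s,t,u}  [seen]
{p,q,r,s,t,u} --b--> {p,q,r,s,t}  [new]
{p,q,s,t} --a--> {p,q,r,s,u}  [new]
{p,q,s,t} --b--> {p,q,r,s,t}  [seen]
{p,r,s,u} --a--> {p,q,s,t,u}  [new]
{p,r,s,u} --b--> {p,q,t}  [seen]
{r,s} --a--> {p,q,s,t,u}  [seen]
{r,s} --b--> {p,q,t}  [seen]
{p,q,r,s,t} --a--> {p,q,r,s,t,u}  [seen]
{p,q,r,s,t} --b--> {p,q,r,s,t}  [seen]
{p,q,r,s,u} --a--> {p,q,r,s,t,u}  [seen]
{p,q,r,s,u} --b--> {p,q,s,t}  [seen]
{p,q,s,t,u} --a--> {p,q,r,s,t,u}  [seen]
{p,q,s,t,u} --b--> {p,q,r,s,t}  [seen]
Reachable DFA states: {p}, {s}, ∅, {q,s,u}, {p,q,t}, {p,q,r,s,t,u}, {p,q,s,t}, {p,r,s,u}, {r,s}, {p,q,r,s,t}, {p,q,r,s,u}, {p,q,s,t,u}.
{q,r,t} is not among them.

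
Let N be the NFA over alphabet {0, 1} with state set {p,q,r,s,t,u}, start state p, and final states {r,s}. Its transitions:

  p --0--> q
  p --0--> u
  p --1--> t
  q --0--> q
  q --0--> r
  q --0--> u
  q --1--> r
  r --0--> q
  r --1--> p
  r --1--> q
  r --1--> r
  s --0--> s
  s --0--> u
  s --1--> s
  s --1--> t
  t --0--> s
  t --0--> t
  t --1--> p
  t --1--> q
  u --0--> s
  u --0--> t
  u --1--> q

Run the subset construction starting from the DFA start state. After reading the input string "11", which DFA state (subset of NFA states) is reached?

{p,q}

Start: {p}.
δ(p,1) = {t}.
Union: {t}.
After 1: {t}.
δ(t,1) = {p,q}.
Union: {p,q}.
After 1: {p,q}.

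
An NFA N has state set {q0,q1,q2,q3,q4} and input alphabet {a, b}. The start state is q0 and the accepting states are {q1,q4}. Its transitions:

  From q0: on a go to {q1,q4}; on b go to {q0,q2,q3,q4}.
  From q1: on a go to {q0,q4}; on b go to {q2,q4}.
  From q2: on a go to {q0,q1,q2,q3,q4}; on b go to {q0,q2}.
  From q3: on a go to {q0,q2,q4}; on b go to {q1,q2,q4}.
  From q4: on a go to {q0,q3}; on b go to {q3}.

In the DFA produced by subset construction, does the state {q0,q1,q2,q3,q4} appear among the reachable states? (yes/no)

yes

Start state of the DFA: {q0}.
{q0} --a--> {q1,q4}  [new]
{q0} --b--> {q0,q2,q3,q4}  [new]
{q1,q4} --a--> {q0,q3,q4}  [new]
{q1,q4} --b--> {q2,q3,q4}  [new]
{q0,q2,q3,q4} --a--> {q0,q1,q2,q3,q4}  [new]
{q0,q2,q3,q4} --b--> {q0,q1,q2,q3,q4}  [seen]
{q0,q3,q4} --a--> {q0,q1,q2,q3,q4}  [seen]
{q0,q3,q4} --b--> {q0,q1,q2,q3,q4}  [seen]
{q2,q3,q4} --a--> {q0,q1,q2,q3,q4}  [seen]
{q2,q3,q4} --b--> {q0,q1,q2,q3,q4}  [seen]
{q0,q1,q2,q3,q4} --a--> {q0,q1,q2,q3,q4}  [seen]
{q0,q1,q2,q3,q4} --b--> {q0,q1,q2,q3,q4}  [seen]
Reachable DFA states: {q0}, {q1,q4}, {q0,q2,q3,q4}, {q0,q3,q4}, {q2,q3,q4}, {q0,q1,q2,q3,q4}.
{q0,q1,q2,q3,q4} is among them.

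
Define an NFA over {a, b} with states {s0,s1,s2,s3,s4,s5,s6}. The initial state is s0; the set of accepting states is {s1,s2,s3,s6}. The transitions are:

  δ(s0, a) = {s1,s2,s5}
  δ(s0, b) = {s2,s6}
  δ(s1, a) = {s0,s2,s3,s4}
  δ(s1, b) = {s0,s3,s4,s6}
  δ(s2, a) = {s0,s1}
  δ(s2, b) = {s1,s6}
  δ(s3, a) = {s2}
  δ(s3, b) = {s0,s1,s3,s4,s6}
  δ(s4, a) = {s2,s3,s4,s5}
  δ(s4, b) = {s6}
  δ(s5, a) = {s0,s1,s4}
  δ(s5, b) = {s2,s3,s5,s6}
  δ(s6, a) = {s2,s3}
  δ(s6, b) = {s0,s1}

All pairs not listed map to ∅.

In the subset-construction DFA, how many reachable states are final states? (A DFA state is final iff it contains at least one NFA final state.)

8

Start state of the DFA: {s0}.
{s0} --a--> {s1,s2,s5}  [new]
{s0} --b--> {s2,s6}  [new]
{s1,s2,s5} --a--> {s0,s1,s2,s3,s4}  [new]
{s1,s2,s5} --b--> {s0,s1,s2,s3,s4,s5,s6}  [new]
{s2,s6} --a--> {s0,s1,s2,s3}  [new]
{s2,s6} --b--> {s0,s1,s6}  [new]
{s0,s1,s2,s3,s4} --a--> {s0,s1,s2,s3,s4,s5}  [new]
{s0,s1,s2,s3,s4} --b--> {s0,s1,s2,s3,s4,s6}  [new]
{s0,s1,s2,s3,s4,s5,s6} --a--> {s0,s1,s2,s3,s4,s5}  [seen]
{s0,s1,s2,s3,s4,s5,s6} --b--> {s0,s1,s2,s3,s4,s5,s6}  [seen]
{s0,s1,s2,s3} --a--> {s0,s1,s2,s3,s4,s5}  [seen]
{s0,s1,s2,s3} --b--> {s0,s1,s2,s3,s4,s6}  [seen]
{s0,s1,s6} --a--> {s0,s1,s2,s3,s4,s5}  [seen]
{s0,s1,s6} --b--> {s0,s1,s2,s3,s4,s6}  [seen]
{s0,s1,s2,s3,s4,s5} --a--> {s0,s1,s2,s3,s4,s5}  [seen]
{s0,s1,s2,s3,s4,s5} --b--> {s0,s1,s2,s3,s4,s5,s6}  [seen]
{s0,s1,s2,s3,s4,s6} --a--> {s0,s1,s2,s3,s4,s5}  [seen]
{s0,s1,s2,s3,s4,s6} --b--> {s0,s1,s2,s3,s4,s6}  [seen]
Reachable DFA states: {s0}, {s1,s2,s5}, {s2,s6}, {s0,s1,s2,s3,s4}, {s0,s1,s2,s3,s4,s5,s6}, {s0,s1,s2,s3}, {s0,s1,s6}, {s0,s1,s2,s3,s4,s5}, {s0,s1,s2,s3,s4,s6}.
Accepting DFA states (contain an NFA accepting state): {s1,s2,s5}, {s2,s6}, {s0,s1,s2,s3,s4}, {s0,s1,s2,s3,s4,s5,s6}, {s0,s1,s2,s3}, {s0,s1,s6}, {s0,s1,s2,s3,s4,s5}, {s0,s1,s2,s3,s4,s6}.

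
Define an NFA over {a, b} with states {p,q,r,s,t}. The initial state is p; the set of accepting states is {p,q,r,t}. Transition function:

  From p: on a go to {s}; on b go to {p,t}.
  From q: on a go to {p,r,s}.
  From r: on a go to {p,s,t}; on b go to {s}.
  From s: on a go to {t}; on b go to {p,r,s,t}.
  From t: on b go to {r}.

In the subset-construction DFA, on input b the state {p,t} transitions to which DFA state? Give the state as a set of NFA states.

δ(p,b) = {p,t}; δ(t,b) = {r}.
Union: {p,r,t}.

{p,r,t}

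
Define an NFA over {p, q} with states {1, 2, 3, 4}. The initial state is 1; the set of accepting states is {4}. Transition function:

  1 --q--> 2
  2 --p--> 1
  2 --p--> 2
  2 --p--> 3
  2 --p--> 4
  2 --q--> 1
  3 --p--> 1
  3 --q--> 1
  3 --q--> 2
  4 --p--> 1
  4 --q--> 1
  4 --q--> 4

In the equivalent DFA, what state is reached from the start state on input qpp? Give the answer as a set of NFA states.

{1, 2, 3, 4}

Start: {1}.
δ(1,q) = {2}.
Union: {2}.
After q: {2}.
δ(2,p) = {1, 2, 3, 4}.
Union: {1, 2, 3, 4}.
After p: {1, 2, 3, 4}.
δ(1,p) = ∅; δ(2,p) = {1, 2, 3, 4}; δ(3,p) = {1}; δ(4,p) = {1}.
Union: {1, 2, 3, 4}.
After p: {1, 2, 3, 4}.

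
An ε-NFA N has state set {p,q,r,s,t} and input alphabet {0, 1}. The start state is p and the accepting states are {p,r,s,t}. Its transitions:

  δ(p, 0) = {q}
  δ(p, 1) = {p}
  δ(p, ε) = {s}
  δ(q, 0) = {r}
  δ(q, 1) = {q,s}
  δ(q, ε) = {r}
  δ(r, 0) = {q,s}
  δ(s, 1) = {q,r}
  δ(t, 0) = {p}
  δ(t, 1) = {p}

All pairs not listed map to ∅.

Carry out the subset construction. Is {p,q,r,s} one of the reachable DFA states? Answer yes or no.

Start state of the DFA: {p,s} (ε-closure of the NFA start).
{p,s} --0--> {q,r}  [new]
{p,s} --1--> {p,q,r,s}  [new]
{q,r} --0--> {q,r,s}  [new]
{q,r} --1--> {q,r,s}  [seen]
{p,q,r,s} --0--> {q,r,s}  [seen]
{p,q,r,s} --1--> {p,q,r,s}  [seen]
{q,r,s} --0--> {q,r,s}  [seen]
{q,r,s} --1--> {q,r,s}  [seen]
Reachable DFA states: {p,s}, {q,r}, {p,q,r,s}, {q,r,s}.
{p,q,r,s} is among them.

yes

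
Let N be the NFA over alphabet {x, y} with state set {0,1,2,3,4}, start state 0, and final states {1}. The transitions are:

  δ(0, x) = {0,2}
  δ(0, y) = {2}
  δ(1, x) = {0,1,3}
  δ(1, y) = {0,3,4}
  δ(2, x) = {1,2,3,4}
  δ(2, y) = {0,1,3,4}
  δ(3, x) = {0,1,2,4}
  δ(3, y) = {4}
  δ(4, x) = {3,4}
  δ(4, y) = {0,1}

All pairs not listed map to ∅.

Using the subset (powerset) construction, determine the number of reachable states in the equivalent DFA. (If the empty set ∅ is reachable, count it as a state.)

6

Start state of the DFA: {0}.
{0} --x--> {0,2}  [new]
{0} --y--> {2}  [new]
{0,2} --x--> {0,1,2,3,4}  [new]
{0,2} --y--> {0,1,2,3,4}  [seen]
{2} --x--> {1,2,3,4}  [new]
{2} --y--> {0,1,3,4}  [new]
{0,1,2,3,4} --x--> {0,1,2,3,4}  [seen]
{0,1,2,3,4} --y--> {0,1,2,3,4}  [seen]
{1,2,3,4} --x--> {0,1,2,3,4}  [seen]
{1,2,3,4} --y--> {0,1,3,4}  [seen]
{0,1,3,4} --x--> {0,1,2,3,4}  [seen]
{0,1,3,4} --y--> {0,1,2,3,4}  [seen]
Reachable DFA states: {0}, {0,2}, {2}, {0,1,2,3,4}, {1,2,3,4}, {0,1,3,4}.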